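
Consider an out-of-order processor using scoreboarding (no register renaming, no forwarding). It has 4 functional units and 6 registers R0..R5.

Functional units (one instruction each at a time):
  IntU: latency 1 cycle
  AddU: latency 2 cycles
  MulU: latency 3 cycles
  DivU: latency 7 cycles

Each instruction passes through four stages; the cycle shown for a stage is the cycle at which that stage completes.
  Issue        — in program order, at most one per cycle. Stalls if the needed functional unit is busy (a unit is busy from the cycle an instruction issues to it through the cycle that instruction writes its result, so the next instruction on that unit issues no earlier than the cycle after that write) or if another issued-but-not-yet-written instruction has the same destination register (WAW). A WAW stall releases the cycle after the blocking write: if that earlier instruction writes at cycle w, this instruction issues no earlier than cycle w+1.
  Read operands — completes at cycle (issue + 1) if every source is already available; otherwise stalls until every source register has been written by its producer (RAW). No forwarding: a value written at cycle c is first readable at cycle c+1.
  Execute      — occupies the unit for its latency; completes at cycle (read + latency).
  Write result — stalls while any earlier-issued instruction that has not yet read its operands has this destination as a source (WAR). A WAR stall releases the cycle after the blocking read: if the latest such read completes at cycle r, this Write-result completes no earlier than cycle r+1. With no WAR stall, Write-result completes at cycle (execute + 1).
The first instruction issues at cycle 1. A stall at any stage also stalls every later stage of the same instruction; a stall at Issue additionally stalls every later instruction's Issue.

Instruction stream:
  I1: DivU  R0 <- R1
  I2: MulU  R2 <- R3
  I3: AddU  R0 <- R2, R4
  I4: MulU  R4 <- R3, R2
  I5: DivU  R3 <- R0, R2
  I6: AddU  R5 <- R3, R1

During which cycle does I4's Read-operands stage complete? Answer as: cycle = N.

cycle = 13

cycle 1: I1 dispatched to DivU
cycle 2: I1 operands ready | I2 dispatched to MulU
cycle 3: I2 operands ready
cycle 6: I2 complete
cycle 7: R2←I2
cycle 9: I1 complete
cycle 10: R0←I1
cycle 11: I3 dispatched to AddU
cycle 12: I3 operands ready | I4 dispatched to MulU
cycle 13: I4 operands ready | I5 dispatched to DivU
cycle 14: I3 complete
cycle 15: R0←I3
cycle 16: I4 complete | I5 operands ready | I6 dispatched to AddU
cycle 17: R4←I4
cycle 23: I5 complete
cycle 24: R3←I5
cycle 25: I6 operands ready
cycle 27: I6 complete
cycle 28: R5←I6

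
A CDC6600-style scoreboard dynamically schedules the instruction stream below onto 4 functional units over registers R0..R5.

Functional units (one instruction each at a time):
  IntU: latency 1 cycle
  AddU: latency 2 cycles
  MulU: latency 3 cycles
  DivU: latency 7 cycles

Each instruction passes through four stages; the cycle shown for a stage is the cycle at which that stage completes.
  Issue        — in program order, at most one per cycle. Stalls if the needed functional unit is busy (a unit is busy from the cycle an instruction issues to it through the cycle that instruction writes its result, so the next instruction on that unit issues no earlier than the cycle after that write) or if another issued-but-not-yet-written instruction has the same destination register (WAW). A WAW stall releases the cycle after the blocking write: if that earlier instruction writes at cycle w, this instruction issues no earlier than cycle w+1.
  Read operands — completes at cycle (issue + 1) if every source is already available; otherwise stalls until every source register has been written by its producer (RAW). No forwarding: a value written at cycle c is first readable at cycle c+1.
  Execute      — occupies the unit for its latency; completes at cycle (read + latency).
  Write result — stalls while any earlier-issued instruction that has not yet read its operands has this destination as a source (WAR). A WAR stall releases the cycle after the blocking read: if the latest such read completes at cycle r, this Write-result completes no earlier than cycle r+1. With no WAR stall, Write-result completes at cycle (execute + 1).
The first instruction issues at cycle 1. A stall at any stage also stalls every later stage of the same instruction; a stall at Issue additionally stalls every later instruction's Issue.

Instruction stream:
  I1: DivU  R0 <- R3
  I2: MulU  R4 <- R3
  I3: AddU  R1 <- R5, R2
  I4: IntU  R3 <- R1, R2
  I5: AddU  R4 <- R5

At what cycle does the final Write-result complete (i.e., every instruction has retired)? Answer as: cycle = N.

c1: I1 dispatched to DivU
c2: I1 operands ready | I2 dispatched to MulU
c3: I2 operands ready | I3 dispatched to AddU
c4: I3 operands ready | I4 dispatched to IntU
c6: I2 complete | I3 complete
c7: R4←I2 | R1←I3
c8: I4 operands ready | I5 dispatched to AddU
c9: I1 complete | I4 complete | I5 operands ready
c10: R0←I1 | R3←I4
c11: I5 complete
c12: R4←I5

cycle = 12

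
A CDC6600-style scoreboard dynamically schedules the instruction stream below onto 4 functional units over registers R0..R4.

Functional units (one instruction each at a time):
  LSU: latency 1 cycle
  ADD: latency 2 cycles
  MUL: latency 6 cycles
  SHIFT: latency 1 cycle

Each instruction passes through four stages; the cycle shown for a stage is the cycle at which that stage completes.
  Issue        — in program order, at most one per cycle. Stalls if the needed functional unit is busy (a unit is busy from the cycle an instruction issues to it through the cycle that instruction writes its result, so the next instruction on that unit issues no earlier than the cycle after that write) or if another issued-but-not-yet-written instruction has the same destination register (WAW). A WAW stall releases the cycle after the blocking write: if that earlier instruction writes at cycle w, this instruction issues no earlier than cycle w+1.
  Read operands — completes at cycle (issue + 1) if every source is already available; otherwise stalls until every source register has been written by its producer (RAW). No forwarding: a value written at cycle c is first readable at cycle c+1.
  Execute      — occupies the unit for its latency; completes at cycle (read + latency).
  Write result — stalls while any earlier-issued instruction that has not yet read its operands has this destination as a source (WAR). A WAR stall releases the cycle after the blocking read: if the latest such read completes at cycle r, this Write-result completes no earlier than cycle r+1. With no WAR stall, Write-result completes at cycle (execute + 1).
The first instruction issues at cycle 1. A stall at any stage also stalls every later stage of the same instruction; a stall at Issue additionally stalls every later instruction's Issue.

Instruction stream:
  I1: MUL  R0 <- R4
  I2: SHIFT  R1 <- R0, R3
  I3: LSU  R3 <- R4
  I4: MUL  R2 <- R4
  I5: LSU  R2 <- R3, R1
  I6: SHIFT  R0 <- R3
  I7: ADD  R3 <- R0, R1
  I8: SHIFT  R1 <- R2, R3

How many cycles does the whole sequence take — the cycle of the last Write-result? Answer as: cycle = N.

cycle = 30

I1 -> (1, 2, 8, 9)
I2 -> (2, 10, 11, 12)  // RAW R0: wait I1 write@9
I3 -> (3, 4, 5, 11)  // WAR R3: wait I2 read@10
I4 -> (10, 11, 17, 18)  // struct: MUL busy until I1 writes@9
I5 -> (19, 20, 21, 22)  // WAW R2: wait I4 write@18
I6 -> (20, 21, 22, 23)
I7 -> (21, 24, 26, 27)  // RAW R0: wait I6 write@23
I8 -> (24, 28, 29, 30)  // struct: SHIFT busy until I6 writes@23, RAW R3: wait I7 write@27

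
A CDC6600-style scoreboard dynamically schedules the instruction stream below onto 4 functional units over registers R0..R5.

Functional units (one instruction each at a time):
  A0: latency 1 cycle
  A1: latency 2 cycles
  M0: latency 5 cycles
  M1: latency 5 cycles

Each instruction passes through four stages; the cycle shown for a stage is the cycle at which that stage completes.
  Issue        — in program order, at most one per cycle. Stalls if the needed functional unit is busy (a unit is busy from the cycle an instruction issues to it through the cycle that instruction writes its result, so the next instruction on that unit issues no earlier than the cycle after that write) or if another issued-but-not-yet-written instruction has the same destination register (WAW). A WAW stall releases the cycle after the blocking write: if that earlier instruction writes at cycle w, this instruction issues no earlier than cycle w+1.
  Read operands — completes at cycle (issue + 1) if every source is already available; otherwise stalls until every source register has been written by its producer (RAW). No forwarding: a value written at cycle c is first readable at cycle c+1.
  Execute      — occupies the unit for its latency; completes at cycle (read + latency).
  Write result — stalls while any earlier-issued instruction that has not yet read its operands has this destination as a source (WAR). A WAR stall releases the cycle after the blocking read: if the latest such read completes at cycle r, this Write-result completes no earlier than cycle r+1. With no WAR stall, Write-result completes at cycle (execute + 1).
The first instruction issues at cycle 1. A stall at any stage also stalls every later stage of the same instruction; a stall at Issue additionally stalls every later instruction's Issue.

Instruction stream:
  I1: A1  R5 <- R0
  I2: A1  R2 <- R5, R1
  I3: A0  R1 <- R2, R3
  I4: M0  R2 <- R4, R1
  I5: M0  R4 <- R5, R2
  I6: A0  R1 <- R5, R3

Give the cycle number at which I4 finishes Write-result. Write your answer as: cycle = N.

I1  is:1  ro:2  ex:4  wr:5
I2  is:6  ro:7  ex:9  wr:10  — struct: A1 busy until I1 writes@5
I3  is:7  ro:11  ex:12  wr:13  — RAW R2: wait I2 write@10
I4  is:11  ro:14  ex:19  wr:20  — WAW R2: wait I2 write@10, RAW R1: wait I3 write@13
I5  is:21  ro:22  ex:27  wr:28  — struct: M0 busy until I4 writes@20
I6  is:22  ro:23  ex:24  wr:25

cycle = 20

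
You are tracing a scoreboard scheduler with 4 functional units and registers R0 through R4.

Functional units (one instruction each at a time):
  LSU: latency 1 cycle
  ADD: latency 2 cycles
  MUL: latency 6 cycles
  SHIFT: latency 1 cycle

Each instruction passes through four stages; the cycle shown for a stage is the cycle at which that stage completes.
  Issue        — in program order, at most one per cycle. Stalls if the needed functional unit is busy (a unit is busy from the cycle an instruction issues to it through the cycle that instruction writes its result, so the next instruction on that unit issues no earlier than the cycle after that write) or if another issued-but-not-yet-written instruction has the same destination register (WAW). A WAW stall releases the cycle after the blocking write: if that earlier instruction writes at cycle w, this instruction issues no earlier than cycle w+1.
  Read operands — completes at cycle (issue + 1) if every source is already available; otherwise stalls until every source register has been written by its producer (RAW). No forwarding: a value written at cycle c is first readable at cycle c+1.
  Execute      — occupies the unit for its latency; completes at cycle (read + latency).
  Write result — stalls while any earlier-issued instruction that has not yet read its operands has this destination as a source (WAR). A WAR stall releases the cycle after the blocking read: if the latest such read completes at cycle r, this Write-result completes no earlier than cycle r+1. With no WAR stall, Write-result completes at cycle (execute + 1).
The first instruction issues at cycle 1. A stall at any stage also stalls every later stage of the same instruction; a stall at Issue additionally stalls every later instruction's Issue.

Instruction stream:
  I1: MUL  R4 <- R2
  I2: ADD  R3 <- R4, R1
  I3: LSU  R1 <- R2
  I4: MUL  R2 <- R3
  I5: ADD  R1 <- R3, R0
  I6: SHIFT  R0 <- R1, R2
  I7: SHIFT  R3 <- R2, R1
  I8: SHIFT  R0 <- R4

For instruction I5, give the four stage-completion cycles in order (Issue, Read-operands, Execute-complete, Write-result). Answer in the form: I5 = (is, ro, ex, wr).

I5 = (14, 15, 17, 18)

t=1  issue I1 (MUL)
t=2  I1 read-ops | issue I2 (ADD)
t=3  issue I3 (LSU)
t=4  I3 read-ops
t=5  I3 finished on LSU
t=8  I1 finished on MUL
t=9  I1→R4
t=10  I2 read-ops | issue I4 (MUL)
t=11  I3→R1
t=12  I2 finished on ADD
t=13  I2→R3
t=14  I4 read-ops | issue I5 (ADD)
t=15  I5 read-ops | issue I6 (SHIFT)
t=17  I5 finished on ADD
t=18  I5→R1
t=20  I4 finished on MUL
t=21  I4→R2
t=22  I6 read-ops
t=23  I6 finished on SHIFT
t=24  I6→R0
t=25  issue I7 (SHIFT)
t=26  I7 read-ops
t=27  I7 finished on SHIFT
t=28  I7→R3
t=29  issue I8 (SHIFT)
t=30  I8 read-ops
t=31  I8 finished on SHIFT
t=32  I8→R0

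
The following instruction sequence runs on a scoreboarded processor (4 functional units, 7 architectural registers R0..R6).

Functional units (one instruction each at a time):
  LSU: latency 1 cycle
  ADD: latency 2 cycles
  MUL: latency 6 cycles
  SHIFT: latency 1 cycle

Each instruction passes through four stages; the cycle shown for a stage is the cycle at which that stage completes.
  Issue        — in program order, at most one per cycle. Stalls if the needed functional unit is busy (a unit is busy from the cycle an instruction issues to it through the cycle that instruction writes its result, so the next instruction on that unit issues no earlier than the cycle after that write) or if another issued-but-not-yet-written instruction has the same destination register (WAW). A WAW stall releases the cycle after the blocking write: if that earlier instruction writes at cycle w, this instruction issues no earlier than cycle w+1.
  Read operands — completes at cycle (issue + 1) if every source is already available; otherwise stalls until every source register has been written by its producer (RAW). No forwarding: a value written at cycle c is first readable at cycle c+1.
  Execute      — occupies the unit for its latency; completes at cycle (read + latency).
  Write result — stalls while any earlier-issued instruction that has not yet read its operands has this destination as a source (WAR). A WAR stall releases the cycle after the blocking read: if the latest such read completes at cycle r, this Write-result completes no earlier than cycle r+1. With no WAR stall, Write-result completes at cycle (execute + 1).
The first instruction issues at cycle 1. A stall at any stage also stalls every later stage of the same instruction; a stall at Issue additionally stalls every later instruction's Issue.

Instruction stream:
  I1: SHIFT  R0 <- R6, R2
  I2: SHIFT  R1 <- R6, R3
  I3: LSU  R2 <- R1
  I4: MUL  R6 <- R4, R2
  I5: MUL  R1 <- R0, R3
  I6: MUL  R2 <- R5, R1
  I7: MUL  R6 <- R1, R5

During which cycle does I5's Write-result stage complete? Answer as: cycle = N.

cycle = 28

1) issue 1, read 2, done 3, write 4
2) issue 5, read 6, done 7, write 8  <struct: SHIFT busy until I1 writes@4>
3) issue 6, read 9, done 10, write 11  <RAW R1: wait I2 write@8>
4) issue 7, read 12, done 18, write 19  <RAW R2: wait I3 write@11>
5) issue 20, read 21, done 27, write 28  <struct: MUL busy until I4 writes@19>
6) issue 29, read 30, done 36, write 37  <struct: MUL busy until I5 writes@28>
7) issue 38, read 39, done 45, write 46  <struct: MUL busy until I6 writes@37>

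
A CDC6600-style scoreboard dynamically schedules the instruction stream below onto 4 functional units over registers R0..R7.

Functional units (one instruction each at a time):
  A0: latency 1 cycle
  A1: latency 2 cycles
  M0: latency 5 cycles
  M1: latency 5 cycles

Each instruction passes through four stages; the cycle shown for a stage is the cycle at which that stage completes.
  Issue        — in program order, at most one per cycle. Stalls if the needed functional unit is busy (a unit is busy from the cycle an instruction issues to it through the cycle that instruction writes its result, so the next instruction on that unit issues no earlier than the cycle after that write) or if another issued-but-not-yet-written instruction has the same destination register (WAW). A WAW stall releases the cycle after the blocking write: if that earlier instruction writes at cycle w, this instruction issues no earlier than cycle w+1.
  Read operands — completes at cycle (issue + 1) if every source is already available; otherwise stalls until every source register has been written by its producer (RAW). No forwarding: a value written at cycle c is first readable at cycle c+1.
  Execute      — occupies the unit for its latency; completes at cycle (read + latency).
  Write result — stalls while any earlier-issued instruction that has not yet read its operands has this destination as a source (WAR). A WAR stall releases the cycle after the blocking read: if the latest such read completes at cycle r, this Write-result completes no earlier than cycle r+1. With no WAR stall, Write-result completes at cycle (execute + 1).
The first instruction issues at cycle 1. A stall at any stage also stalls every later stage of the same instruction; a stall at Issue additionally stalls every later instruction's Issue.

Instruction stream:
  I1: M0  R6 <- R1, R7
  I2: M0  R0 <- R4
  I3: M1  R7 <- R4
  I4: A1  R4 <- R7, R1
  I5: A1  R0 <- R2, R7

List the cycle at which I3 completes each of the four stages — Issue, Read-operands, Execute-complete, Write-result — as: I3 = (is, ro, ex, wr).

t=1  I1 dispatched to M0
t=2  I1 operands ready
t=7  I1 complete
t=8  R6←I1
t=9  I2 dispatched to M0
t=10  I2 operands ready; I3 dispatched to M1
t=11  I3 operands ready; I4 dispatched to A1
t=15  I2 complete
t=16  R0←I2; I3 complete
t=17  R7←I3
t=18  I4 operands ready
t=20  I4 complete
t=21  R4←I4
t=22  I5 dispatched to A1
t=23  I5 operands ready
t=25  I5 complete
t=26  R0←I5

I3 = (10, 11, 16, 17)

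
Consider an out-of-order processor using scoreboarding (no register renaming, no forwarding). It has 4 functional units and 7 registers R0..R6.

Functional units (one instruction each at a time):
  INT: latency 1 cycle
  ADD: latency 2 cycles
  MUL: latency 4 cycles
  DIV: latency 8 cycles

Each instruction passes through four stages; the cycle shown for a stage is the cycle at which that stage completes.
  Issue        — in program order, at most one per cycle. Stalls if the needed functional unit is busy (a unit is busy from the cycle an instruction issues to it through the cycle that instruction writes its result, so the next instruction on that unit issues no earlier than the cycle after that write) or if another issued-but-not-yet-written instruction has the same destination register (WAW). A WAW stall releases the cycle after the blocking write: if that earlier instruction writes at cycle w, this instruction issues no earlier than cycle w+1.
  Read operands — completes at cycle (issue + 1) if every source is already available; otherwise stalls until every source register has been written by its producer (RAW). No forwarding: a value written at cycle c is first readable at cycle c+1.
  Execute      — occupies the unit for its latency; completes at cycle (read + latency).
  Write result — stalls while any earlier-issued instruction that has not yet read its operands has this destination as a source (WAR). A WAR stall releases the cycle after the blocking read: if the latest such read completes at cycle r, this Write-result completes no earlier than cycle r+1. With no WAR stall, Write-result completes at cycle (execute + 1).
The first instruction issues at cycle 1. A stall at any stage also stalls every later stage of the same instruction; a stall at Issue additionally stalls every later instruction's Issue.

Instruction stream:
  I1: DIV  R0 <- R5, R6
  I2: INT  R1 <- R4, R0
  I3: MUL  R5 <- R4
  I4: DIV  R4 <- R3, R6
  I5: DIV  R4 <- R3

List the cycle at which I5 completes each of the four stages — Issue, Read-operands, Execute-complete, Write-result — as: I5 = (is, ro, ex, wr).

I5 = (23, 24, 32, 33)

I1  is:1  ro:2  ex:10  wr:11
I2  is:2  ro:12  ex:13  wr:14  — RAW R0: wait I1 write@11
I3  is:3  ro:4  ex:8  wr:9
I4  is:12  ro:13  ex:21  wr:22  — struct: DIV busy until I1 writes@11
I5  is:23  ro:24  ex:32  wr:33  — struct: DIV busy until I4 writes@22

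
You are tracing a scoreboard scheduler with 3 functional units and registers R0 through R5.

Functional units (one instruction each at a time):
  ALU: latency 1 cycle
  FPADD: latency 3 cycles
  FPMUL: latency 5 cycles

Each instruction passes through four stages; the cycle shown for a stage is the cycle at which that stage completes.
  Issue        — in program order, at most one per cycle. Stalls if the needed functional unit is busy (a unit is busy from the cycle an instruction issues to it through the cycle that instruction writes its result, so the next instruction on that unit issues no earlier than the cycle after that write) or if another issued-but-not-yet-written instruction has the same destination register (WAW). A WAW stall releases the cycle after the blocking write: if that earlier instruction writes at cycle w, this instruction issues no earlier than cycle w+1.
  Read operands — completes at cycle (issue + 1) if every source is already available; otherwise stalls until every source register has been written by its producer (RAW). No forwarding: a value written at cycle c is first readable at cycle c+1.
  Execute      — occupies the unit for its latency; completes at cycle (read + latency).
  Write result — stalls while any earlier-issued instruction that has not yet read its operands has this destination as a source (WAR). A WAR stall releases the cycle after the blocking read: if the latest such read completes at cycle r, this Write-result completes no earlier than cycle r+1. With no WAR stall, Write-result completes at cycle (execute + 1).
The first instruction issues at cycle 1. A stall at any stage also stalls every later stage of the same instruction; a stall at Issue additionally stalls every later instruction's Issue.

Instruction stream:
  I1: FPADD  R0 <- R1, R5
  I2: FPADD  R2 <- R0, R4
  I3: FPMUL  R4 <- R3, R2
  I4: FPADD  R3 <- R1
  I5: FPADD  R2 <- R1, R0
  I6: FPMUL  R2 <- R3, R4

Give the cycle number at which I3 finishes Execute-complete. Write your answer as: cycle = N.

I1 -> (1, 2, 5, 6)
I2 -> (7, 8, 11, 12)  // struct: FPADD busy until I1 writes@6
I3 -> (8, 13, 18, 19)  // RAW R2: wait I2 write@12
I4 -> (13, 14, 17, 18)  // struct: FPADD busy until I2 writes@12
I5 -> (19, 20, 23, 24)  // struct: FPADD busy until I4 writes@18
I6 -> (25, 26, 31, 32)  // WAW R2: wait I5 write@24

cycle = 18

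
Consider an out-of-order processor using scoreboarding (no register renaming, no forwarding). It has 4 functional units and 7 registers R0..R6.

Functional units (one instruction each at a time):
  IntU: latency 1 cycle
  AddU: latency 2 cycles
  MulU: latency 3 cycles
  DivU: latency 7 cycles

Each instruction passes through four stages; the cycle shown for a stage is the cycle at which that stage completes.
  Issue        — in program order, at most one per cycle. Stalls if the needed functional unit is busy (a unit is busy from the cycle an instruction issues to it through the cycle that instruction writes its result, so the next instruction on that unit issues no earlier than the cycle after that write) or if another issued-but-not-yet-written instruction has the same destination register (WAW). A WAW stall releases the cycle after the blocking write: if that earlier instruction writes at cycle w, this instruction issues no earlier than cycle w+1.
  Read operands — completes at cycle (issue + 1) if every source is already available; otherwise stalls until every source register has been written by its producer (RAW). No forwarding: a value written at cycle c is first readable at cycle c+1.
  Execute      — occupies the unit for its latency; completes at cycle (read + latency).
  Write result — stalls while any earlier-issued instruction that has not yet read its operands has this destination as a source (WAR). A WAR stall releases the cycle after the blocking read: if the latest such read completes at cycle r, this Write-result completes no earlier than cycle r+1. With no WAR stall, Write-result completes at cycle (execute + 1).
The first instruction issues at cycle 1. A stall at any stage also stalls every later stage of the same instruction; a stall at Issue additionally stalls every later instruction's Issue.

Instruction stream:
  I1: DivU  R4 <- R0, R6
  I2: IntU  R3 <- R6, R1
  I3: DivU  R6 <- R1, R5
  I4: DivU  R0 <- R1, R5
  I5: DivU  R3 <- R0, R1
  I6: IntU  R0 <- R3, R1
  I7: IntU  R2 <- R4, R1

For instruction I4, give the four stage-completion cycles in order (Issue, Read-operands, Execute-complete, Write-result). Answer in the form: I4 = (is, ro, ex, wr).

I4 = (21, 22, 29, 30)

I1  is:1  ro:2  ex:9  wr:10
I2  is:2  ro:3  ex:4  wr:5
I3  is:11  ro:12  ex:19  wr:20  — struct: DivU busy until I1 writes@10
I4  is:21  ro:22  ex:29  wr:30  — struct: DivU busy until I3 writes@20
I5  is:31  ro:32  ex:39  wr:40  — struct: DivU busy until I4 writes@30
I6  is:32  ro:41  ex:42  wr:43  — RAW R3: wait I5 write@40
I7  is:44  ro:45  ex:46  wr:47  — struct: IntU busy until I6 writes@43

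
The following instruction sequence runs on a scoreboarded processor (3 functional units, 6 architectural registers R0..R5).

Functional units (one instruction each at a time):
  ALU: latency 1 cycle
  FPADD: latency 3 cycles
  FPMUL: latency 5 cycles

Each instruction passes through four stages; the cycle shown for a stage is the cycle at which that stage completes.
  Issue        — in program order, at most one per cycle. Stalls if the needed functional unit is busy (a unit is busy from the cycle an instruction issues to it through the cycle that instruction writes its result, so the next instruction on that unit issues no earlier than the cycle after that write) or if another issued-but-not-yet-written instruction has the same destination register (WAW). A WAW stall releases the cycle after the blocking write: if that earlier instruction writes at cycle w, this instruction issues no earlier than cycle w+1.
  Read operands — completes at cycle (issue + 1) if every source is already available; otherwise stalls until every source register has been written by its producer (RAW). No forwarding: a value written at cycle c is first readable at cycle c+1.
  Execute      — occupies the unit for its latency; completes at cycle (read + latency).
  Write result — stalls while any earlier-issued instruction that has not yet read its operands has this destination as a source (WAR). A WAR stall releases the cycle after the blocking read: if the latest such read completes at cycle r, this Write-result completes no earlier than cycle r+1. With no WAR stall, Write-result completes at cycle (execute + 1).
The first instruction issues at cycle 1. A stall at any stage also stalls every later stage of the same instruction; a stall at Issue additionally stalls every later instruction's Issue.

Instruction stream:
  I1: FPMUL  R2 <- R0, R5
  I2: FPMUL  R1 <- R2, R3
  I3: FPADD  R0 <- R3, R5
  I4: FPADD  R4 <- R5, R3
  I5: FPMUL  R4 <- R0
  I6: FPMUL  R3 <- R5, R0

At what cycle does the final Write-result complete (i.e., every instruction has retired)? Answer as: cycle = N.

cycle = 37

1) issue 1, read 2, done 7, write 8
2) issue 9, read 10, done 15, write 16  <struct: FPMUL busy until I1 writes@8>
3) issue 10, read 11, done 14, write 15
4) issue 16, read 17, done 20, write 21  <struct: FPADD busy until I3 writes@15>
5) issue 22, read 23, done 28, write 29  <WAW R4: wait I4 write@21>
6) issue 30, read 31, done 36, write 37  <struct: FPMUL busy until I5 writes@29>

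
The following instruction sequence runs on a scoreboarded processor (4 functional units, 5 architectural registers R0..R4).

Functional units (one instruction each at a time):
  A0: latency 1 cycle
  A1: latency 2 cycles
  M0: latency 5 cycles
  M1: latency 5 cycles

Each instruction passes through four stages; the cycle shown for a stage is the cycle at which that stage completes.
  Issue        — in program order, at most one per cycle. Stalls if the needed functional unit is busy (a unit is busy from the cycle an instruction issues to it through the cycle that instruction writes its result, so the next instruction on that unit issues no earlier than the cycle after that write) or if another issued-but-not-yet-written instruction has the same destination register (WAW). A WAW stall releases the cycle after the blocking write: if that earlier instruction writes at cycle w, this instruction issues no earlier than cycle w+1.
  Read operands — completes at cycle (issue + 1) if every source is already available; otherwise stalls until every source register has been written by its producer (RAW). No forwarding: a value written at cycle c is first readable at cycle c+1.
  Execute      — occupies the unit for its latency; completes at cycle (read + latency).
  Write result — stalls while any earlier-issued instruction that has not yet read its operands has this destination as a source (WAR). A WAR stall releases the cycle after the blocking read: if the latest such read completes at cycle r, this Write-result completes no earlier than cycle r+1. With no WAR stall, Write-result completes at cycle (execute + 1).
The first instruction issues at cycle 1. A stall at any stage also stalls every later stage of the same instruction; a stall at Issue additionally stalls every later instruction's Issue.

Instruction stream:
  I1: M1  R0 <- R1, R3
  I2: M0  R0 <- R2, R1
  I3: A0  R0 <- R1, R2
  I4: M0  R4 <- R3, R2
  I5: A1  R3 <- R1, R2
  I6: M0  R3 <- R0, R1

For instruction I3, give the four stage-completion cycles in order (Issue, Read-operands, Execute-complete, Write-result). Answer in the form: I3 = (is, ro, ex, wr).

t=1  I1→M1
t=2  I1 RO
t=7  I1 EX
t=8  I1 WR R0
t=9  I2→M0
t=10  I2 RO
t=15  I2 EX
t=16  I2 WR R0
t=17  I3→A0
t=18  I3 RO · I4→M0
t=19  I3 EX · I4 RO · I5→A1
t=20  I3 WR R0 · I5 RO
t=22  I5 EX
t=23  I5 WR R3
t=24  I4 EX
t=25  I4 WR R4
t=26  I6→M0
t=27  I6 RO
t=32  I6 EX
t=33  I6 WR R3

I3 = (17, 18, 19, 20)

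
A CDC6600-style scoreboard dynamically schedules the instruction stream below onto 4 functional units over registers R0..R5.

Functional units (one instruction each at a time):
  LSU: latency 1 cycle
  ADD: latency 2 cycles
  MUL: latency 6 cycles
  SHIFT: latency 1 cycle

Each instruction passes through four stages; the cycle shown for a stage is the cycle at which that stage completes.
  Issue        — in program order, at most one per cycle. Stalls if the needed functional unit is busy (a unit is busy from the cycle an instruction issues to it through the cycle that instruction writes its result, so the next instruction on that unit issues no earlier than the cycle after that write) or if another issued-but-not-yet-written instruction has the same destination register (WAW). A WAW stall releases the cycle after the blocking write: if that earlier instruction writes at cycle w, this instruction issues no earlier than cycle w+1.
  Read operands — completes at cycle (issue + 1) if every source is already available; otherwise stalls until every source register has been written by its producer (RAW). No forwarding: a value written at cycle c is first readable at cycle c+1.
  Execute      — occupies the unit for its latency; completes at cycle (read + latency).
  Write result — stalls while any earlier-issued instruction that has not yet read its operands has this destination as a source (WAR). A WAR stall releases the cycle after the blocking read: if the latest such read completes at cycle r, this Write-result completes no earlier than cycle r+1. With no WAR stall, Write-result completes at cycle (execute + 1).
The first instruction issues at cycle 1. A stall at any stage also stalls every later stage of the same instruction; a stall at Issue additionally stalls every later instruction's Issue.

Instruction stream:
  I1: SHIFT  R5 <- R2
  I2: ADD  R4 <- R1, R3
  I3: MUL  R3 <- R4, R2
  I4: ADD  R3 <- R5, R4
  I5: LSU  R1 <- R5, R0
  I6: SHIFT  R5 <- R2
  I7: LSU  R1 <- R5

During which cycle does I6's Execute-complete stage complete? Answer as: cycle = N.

cycle = 19

[I1] 1/2/3/4
[I2] 2/3/5/6
[I3] 3/7/13/14  (RAW R4: wait I2 write@6)
[I4] 15/16/18/19  (WAW R3: wait I3 write@14)
[I5] 16/17/18/19
[I6] 17/18/19/20
[I7] 20/21/22/23  (struct: LSU busy until I5 writes@19)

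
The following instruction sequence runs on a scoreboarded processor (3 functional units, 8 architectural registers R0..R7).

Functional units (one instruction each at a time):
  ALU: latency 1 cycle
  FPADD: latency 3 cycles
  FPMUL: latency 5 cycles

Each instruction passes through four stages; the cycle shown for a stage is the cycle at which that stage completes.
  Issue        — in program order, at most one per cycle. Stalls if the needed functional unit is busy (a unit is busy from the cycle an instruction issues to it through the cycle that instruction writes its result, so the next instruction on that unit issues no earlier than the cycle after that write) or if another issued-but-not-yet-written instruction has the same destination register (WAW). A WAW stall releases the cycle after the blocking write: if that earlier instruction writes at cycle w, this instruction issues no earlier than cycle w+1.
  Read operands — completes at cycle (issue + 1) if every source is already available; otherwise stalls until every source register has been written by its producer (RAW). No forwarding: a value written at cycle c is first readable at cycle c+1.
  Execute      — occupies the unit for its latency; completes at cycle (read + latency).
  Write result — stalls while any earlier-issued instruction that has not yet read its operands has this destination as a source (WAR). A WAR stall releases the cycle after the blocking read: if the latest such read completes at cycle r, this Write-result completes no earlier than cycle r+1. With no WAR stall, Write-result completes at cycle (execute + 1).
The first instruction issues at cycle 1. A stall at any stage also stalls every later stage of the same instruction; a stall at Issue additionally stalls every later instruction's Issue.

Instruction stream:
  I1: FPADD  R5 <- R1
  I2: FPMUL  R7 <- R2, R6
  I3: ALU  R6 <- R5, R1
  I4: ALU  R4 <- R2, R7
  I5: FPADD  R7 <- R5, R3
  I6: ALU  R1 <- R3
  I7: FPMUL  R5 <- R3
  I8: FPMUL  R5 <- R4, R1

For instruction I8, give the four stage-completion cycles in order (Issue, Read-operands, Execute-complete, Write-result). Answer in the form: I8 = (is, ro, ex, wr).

[I1] 1/2/5/6
[I2] 2/3/8/9
[I3] 3/7/8/9  (RAW R5: wait I1 write@6)
[I4] 10/11/12/13  (struct: ALU busy until I3 writes@9)
[I5] 11/12/15/16
[I6] 14/15/16/17  (struct: ALU busy until I4 writes@13)
[I7] 15/16/21/22
[I8] 23/24/29/30  (struct: FPMUL busy until I7 writes@22)

I8 = (23, 24, 29, 30)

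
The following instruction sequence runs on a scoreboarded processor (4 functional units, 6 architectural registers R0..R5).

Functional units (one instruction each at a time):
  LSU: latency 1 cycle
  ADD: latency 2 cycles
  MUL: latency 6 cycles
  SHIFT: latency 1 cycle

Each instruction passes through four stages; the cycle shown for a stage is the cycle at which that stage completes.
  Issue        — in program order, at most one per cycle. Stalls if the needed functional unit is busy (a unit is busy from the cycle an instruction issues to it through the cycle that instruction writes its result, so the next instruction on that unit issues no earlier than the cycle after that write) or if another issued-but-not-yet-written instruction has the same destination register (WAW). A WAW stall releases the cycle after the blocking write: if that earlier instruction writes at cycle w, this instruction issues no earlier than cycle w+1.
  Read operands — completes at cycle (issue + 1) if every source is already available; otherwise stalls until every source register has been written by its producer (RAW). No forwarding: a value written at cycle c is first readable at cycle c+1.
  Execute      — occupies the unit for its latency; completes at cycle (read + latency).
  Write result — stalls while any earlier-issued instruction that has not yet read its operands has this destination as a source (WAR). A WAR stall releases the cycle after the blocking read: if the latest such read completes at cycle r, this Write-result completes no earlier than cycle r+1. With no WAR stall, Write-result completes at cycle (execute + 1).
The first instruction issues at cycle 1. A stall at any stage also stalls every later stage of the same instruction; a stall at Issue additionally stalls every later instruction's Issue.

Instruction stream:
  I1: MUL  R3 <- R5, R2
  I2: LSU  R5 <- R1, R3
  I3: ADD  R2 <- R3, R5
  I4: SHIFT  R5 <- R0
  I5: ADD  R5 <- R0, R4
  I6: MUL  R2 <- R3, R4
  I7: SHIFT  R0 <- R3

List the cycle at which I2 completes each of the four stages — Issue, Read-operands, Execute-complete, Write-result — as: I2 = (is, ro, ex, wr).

1) issue 1, read 2, done 8, write 9
2) issue 2, read 10, done 11, write 12  <RAW R3: wait I1 write@9>
3) issue 3, read 13, done 15, write 16  <RAW R5: wait I2 write@12>
4) issue 13, read 14, done 15, write 16  <WAW R5: wait I2 write@12>
5) issue 17, read 18, done 20, write 21  <WAW R5: wait I4 write@16>
6) issue 18, read 19, done 25, write 26
7) issue 19, read 20, done 21, write 22

I2 = (2, 10, 11, 12)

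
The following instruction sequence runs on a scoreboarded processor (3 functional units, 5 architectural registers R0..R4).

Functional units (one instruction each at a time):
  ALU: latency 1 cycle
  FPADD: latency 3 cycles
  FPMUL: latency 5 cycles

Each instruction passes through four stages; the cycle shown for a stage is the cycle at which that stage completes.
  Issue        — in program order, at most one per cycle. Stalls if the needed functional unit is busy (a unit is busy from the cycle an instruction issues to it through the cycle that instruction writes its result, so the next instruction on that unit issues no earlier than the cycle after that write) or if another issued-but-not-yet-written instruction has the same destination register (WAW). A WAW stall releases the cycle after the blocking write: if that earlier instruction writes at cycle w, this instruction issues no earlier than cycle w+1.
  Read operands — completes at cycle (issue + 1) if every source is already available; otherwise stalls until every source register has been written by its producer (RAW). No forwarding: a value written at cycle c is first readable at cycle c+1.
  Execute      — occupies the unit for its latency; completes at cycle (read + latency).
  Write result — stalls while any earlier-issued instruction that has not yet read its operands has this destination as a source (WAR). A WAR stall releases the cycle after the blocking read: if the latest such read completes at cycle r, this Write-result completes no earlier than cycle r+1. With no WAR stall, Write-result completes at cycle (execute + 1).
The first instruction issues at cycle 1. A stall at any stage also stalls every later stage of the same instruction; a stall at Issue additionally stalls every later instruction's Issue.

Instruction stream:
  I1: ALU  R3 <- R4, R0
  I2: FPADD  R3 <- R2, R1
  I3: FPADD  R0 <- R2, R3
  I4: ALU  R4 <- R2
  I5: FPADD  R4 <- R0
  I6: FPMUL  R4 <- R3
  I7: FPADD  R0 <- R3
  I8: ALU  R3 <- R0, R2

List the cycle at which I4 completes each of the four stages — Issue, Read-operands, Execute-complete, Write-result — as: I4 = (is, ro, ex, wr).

I1: IS=1 RO=2 EX=3 WR=4
I2: IS=5 RO=6 EX=9 WR=10  [WAW R3: wait I1 write@4]
I3: IS=11 RO=12 EX=15 WR=16  [struct: FPADD busy until I2 writes@10]
I4: IS=12 RO=13 EX=14 WR=15
I5: IS=17 RO=18 EX=21 WR=22  [struct: FPADD busy until I3 writes@16]
I6: IS=23 RO=24 EX=29 WR=30  [WAW R4: wait I5 write@22]
I7: IS=24 RO=25 EX=28 WR=29
I8: IS=25 RO=30 EX=31 WR=32  [RAW R0: wait I7 write@29]

I4 = (12, 13, 14, 15)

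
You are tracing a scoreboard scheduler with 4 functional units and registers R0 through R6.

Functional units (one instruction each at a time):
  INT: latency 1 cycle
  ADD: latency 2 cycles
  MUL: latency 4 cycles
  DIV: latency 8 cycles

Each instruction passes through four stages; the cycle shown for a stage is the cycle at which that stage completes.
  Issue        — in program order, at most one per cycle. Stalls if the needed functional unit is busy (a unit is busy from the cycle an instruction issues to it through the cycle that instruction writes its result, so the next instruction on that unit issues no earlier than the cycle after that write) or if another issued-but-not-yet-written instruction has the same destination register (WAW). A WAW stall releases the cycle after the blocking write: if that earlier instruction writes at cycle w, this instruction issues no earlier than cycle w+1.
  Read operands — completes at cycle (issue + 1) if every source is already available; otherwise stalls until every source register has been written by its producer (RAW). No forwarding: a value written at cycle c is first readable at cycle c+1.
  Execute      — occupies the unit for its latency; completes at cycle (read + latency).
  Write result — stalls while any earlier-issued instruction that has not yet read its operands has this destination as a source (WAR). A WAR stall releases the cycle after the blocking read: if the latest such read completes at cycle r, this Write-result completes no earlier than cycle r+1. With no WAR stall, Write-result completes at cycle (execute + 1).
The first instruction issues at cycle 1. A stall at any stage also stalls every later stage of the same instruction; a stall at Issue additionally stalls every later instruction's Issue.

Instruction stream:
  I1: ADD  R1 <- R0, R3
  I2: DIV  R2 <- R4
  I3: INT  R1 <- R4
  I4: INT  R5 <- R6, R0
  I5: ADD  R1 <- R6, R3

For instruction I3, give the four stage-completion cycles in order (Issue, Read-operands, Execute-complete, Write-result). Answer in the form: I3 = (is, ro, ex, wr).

cycle 1: I1 dispatched to ADD
cycle 2: I1 operands ready, I2 dispatched to DIV
cycle 3: I2 operands ready
cycle 4: I1 complete
cycle 5: R1←I1
cycle 6: I3 dispatched to INT
cycle 7: I3 operands ready
cycle 8: I3 complete
cycle 9: R1←I3
cycle 10: I4 dispatched to INT
cycle 11: I2 complete, I4 operands ready, I5 dispatched to ADD
cycle 12: R2←I2, I4 complete, I5 operands ready
cycle 13: R5←I4
cycle 14: I5 complete
cycle 15: R1←I5

I3 = (6, 7, 8, 9)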